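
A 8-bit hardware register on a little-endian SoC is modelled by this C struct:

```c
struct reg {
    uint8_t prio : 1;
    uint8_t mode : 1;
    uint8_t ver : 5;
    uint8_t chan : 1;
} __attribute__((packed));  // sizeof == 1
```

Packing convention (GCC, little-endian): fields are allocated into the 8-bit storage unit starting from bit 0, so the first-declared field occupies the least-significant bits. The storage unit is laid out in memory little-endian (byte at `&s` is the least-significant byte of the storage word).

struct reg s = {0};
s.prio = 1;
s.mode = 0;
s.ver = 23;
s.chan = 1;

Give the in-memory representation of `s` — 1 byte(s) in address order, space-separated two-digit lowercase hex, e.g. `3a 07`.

[0+:1] prio=1 & 0x1 = 0x1; word=0x01
[1+:1] mode=0 & 0x1 = 0x0; word=0x01
[2+:5] ver=23 & 0x1f = 0x17; word=0x5d
[7+:1] chan=1 & 0x1 = 0x1; word=0xdd
word = 0xdd → little-endian bytes:
  [0]=0xdd

dd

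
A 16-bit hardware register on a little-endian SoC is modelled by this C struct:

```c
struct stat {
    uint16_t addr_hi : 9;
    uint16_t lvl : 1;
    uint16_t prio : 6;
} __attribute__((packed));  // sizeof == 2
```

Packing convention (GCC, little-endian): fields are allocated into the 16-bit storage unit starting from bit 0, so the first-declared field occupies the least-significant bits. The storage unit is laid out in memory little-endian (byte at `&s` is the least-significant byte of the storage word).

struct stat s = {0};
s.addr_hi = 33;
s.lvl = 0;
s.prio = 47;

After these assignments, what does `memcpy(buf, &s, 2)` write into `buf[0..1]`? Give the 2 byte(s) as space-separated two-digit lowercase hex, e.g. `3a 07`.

addr_hi (9b) val=33 bits=0x21 at bit 0: 0x0021
lvl (1b) val=0 bits=0x0 at bit 9: 0x0021
prio (6b) val=47 bits=0x2f at bit 10: 0xbc21
word = 0xbc21 → little-endian bytes:
  [0]=0x21  [1]=0xbc

21 bc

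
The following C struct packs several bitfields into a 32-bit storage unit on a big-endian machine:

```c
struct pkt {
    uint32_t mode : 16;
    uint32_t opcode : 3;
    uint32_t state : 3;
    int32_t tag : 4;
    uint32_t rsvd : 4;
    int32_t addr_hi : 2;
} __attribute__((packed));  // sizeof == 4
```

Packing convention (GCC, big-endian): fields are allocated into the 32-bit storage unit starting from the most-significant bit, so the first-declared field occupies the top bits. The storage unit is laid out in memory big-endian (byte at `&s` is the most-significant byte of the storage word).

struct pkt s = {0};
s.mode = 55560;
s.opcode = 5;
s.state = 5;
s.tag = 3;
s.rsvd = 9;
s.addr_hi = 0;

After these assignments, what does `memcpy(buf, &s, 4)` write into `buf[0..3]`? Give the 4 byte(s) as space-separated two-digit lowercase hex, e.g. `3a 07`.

mode (16b) val=55560 bits=0xd908 at bit 16: 0xd9080000
opcode (3b) val=5 bits=0x5 at bit 13: 0xd908a000
state (3b) val=5 bits=0x5 at bit 10: 0xd908b400
tag (4b) val=3 bits=0x3 at bit 6: 0xd908b4c0
rsvd (4b) val=9 bits=0x9 at bit 2: 0xd908b4e4
addr_hi (2b) val=0 bits=0x0 at bit 0: 0xd908b4e4
word = 0xd908b4e4 → big-endian bytes:
  [0]=0xd9  [1]=0x08  [2]=0xb4  [3]=0xe4

d9 08 b4 e4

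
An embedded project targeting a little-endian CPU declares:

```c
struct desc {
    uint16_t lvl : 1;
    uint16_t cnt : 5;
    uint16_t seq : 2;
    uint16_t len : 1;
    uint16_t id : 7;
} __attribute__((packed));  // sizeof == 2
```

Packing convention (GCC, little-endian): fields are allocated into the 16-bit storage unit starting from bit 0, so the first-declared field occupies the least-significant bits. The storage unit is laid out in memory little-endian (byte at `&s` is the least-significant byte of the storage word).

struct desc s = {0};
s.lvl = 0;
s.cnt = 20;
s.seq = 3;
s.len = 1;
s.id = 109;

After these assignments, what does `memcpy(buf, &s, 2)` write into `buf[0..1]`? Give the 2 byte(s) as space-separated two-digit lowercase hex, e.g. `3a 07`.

e8 db

lvl (1b) val=0 bits=0x0 at bit 0: 0x0000
cnt (5b) val=20 bits=0x14 at bit 1: 0x0028
seq (2b) val=3 bits=0x3 at bit 6: 0x00e8
len (1b) val=1 bits=0x1 at bit 8: 0x01e8
id (7b) val=109 bits=0x6d at bit 9: 0xdbe8
word = 0xdbe8 → little-endian bytes:
  [0]=0xe8  [1]=0xdb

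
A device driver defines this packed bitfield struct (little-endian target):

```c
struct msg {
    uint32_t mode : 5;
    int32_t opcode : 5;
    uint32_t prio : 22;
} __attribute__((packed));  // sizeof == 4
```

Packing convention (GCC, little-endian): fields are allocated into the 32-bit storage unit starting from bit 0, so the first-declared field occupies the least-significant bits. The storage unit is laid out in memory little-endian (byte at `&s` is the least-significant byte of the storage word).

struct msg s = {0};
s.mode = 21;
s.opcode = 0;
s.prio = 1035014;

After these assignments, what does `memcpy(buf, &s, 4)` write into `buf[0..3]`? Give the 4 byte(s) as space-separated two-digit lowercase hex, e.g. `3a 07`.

15 18 2c 3f

mode (5b) val=21 bits=0x15 at bit 0: 0x00000015
opcode (5b) val=0 bits=0x0 at bit 5: 0x00000015
prio (22b) val=1035014 bits=0xfcb06 at bit 10: 0x3f2c1815
word = 0x3f2c1815 → little-endian bytes:
  [0]=0x15  [1]=0x18  [2]=0x2c  [3]=0x3f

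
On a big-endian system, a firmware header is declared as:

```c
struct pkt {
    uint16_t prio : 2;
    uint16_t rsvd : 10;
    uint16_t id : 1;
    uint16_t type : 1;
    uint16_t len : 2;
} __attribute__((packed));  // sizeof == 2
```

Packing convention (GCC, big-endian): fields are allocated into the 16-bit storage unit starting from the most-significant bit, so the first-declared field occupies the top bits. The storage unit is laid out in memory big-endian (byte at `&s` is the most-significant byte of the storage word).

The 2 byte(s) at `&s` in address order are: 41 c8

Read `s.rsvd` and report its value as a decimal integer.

[0]=0x41 [1]=0xc8 (big-endian) → word 0x41c8
prio [14+:2] = (word>>14) & 0x3 = 1
rsvd [4+:10] = (word>>4) & 0x3ff = 28  ←
id [3+:1] = (word>>3) & 0x1 = 1
type [2+:1] = (word>>2) & 0x1 = 0
len [0+:2] = (word>>0) & 0x3 = 0

28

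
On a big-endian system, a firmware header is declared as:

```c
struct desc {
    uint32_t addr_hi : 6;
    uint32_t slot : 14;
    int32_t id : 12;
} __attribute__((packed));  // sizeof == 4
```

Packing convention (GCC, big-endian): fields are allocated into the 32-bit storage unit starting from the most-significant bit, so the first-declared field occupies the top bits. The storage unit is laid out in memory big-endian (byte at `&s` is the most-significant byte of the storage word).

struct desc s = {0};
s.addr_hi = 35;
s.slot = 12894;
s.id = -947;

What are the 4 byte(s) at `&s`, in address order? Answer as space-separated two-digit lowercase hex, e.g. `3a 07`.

addr_hi:6 = 35 → 0x23 << 26 → word 0x8c000000
slot:14 = 12894 → 0x325e << 12 → word 0x8f25e000
id:12 = -947 → 0xc4d << 0 → word 0x8f25ec4d
word = 0x8f25ec4d → big-endian bytes:
  [0]=0x8f  [1]=0x25  [2]=0xec  [3]=0x4d

8f 25 ec 4d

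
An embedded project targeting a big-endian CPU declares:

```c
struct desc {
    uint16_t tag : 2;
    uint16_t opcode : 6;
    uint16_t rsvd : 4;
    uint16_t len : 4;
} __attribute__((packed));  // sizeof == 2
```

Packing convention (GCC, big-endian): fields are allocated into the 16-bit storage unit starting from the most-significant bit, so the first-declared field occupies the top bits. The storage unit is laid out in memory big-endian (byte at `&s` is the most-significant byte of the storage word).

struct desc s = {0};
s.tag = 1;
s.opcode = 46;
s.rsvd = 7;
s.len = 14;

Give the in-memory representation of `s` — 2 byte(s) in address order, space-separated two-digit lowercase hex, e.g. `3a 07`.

[14+:2] tag=1 & 0x3 = 0x1; word=0x4000
[8+:6] opcode=46 & 0x3f = 0x2e; word=0x6e00
[4+:4] rsvd=7 & 0xf = 0x7; word=0x6e70
[0+:4] len=14 & 0xf = 0xe; word=0x6e7e
word = 0x6e7e → big-endian bytes:
  [0]=0x6e  [1]=0x7e

6e 7e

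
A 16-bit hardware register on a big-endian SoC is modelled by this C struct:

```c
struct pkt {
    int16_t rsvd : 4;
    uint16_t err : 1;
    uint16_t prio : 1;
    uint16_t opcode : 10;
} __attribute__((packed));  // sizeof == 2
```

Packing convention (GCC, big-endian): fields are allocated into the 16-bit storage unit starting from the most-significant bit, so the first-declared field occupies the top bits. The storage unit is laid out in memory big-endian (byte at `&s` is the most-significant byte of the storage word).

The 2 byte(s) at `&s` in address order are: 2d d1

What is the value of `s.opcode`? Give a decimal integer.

[0]=0x2d [1]=0xd1 (big-endian) → word 0x2dd1
rsvd [12+:4] = (word>>12) & 0xf = 2
err [11+:1] = (word>>11) & 0x1 = 1
prio [10+:1] = (word>>10) & 0x1 = 1
opcode [0+:10] = (word>>0) & 0x3ff = 465  ←

465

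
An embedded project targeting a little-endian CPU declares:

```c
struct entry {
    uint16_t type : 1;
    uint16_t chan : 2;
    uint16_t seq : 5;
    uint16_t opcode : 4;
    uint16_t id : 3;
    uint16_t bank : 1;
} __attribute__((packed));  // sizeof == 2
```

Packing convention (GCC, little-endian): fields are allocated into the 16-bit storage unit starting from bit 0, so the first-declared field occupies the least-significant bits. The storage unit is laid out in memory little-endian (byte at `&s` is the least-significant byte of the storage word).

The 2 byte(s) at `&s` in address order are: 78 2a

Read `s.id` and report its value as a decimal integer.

2

[0]=0x78 [1]=0x2a (little-endian) → word 0x2a78
type:1 @ bit 0 → (0x2a78>>0)&0x1 = 0x0
chan:2 @ bit 1 → (0x2a78>>1)&0x3 = 0x0
seq:5 @ bit 3 → (0x2a78>>3)&0x1f = 0xf
opcode:4 @ bit 8 → (0x2a78>>8)&0xf = 0xa
id:3 @ bit 12 → (0x2a78>>12)&0x7 = 0x2  ←
bank:1 @ bit 15 → (0x2a78>>15)&0x1 = 0x0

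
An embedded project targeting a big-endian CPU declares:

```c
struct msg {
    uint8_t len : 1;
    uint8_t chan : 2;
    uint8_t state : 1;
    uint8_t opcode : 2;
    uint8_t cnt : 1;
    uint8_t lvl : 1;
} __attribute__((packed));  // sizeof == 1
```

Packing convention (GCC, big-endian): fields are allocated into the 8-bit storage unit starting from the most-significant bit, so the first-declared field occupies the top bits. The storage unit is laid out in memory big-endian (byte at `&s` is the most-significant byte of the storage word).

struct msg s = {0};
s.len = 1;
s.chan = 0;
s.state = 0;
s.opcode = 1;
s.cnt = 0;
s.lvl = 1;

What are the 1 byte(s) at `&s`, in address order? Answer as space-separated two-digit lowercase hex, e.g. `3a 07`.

85

[7+:1] len=1 & 0x1 = 0x1; word=0x80
[5+:2] chan=0 & 0x3 = 0x0; word=0x80
[4+:1] state=0 & 0x1 = 0x0; word=0x80
[2+:2] opcode=1 & 0x3 = 0x1; word=0x84
[1+:1] cnt=0 & 0x1 = 0x0; word=0x84
[0+:1] lvl=1 & 0x1 = 0x1; word=0x85
word = 0x85 → big-endian bytes:
  [0]=0x85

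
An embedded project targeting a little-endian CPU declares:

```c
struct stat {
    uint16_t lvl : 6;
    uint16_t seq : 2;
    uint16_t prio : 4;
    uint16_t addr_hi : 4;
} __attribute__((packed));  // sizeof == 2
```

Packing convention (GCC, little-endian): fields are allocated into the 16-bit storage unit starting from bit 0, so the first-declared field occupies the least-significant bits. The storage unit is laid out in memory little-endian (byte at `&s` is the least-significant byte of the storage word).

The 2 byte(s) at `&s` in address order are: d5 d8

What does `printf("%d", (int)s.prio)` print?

8

[0]=0xd5 [1]=0xd8 (little-endian) → word 0xd8d5
lvl:6 @ bit 0 → (0xd8d5>>0)&0x3f = 0x15
seq:2 @ bit 6 → (0xd8d5>>6)&0x3 = 0x3
prio:4 @ bit 8 → (0xd8d5>>8)&0xf = 0x8  ←
addr_hi:4 @ bit 12 → (0xd8d5>>12)&0xf = 0xd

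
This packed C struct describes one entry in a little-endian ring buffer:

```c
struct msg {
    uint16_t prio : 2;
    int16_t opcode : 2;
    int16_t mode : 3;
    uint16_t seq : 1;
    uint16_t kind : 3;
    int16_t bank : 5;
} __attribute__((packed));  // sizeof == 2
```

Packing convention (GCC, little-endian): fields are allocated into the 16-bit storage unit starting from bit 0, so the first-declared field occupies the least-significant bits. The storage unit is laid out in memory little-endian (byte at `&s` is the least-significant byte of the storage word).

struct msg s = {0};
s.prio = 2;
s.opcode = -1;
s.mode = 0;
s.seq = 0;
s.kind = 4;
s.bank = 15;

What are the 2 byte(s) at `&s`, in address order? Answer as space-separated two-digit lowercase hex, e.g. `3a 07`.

prio:2 = 2 → 0x2 << 0 → word 0x0002
opcode:2 = -1 → 0x3 << 2 → word 0x000e
mode:3 = 0 → 0x0 << 4 → word 0x000e
seq:1 = 0 → 0x0 << 7 → word 0x000e
kind:3 = 4 → 0x4 << 8 → word 0x040e
bank:5 = 15 → 0xf << 11 → word 0x7c0e
word = 0x7c0e → little-endian bytes:
  [0]=0x0e  [1]=0x7c

0e 7c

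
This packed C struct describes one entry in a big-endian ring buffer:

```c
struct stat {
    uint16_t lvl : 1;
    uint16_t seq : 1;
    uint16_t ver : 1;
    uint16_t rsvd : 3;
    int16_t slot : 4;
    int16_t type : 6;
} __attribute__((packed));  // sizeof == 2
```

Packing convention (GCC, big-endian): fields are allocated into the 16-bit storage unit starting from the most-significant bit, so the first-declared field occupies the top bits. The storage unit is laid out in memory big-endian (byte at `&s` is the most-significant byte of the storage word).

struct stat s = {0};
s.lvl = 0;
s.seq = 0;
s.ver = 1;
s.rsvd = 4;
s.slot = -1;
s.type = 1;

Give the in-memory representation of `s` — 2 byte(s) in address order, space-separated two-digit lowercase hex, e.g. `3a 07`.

33 c1

[15+:1] lvl=0 & 0x1 = 0x0; word=0x0000
[14+:1] seq=0 & 0x1 = 0x0; word=0x0000
[13+:1] ver=1 & 0x1 = 0x1; word=0x2000
[10+:3] rsvd=4 & 0x7 = 0x4; word=0x3000
[6+:4] slot=-1 & 0xf = 0xf; word=0x33c0
[0+:6] type=1 & 0x3f = 0x1; word=0x33c1
word = 0x33c1 → big-endian bytes:
  [0]=0x33  [1]=0xc1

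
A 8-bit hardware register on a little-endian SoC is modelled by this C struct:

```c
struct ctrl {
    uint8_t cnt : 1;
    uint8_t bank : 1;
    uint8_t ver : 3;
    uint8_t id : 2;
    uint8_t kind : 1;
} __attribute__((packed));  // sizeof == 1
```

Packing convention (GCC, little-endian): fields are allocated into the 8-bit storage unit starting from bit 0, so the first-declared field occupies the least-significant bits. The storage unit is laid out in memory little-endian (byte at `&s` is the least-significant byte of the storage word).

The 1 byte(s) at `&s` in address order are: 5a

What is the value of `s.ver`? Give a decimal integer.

[0]=0x5a (little-endian) → word 0x5a
cnt [0+:1] = (word>>0) & 0x1 = 0
bank [1+:1] = (word>>1) & 0x1 = 1
ver [2+:3] = (word>>2) & 0x7 = 6  ←
id [5+:2] = (word>>5) & 0x3 = 2
kind [7+:1] = (word>>7) & 0x1 = 0

6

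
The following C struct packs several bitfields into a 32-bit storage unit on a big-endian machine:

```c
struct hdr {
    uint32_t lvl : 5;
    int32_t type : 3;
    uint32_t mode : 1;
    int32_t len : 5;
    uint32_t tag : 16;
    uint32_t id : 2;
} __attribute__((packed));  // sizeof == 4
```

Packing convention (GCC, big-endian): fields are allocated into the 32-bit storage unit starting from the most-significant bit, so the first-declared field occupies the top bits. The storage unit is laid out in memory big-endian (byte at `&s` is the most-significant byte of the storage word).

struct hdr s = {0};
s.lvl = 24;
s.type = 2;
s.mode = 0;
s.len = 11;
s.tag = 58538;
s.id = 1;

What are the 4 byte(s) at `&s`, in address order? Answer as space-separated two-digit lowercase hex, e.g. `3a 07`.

lvl:5 = 24 → 0x18 << 27 → word 0xc0000000
type:3 = 2 → 0x2 << 24 → word 0xc2000000
mode:1 = 0 → 0x0 << 23 → word 0xc2000000
len:5 = 11 → 0xb << 18 → word 0xc22c0000
tag:16 = 58538 → 0xe4aa << 2 → word 0xc22f92a8
id:2 = 1 → 0x1 << 0 → word 0xc22f92a9
word = 0xc22f92a9 → big-endian bytes:
  [0]=0xc2  [1]=0x2f  [2]=0x92  [3]=0xa9

c2 2f 92 a9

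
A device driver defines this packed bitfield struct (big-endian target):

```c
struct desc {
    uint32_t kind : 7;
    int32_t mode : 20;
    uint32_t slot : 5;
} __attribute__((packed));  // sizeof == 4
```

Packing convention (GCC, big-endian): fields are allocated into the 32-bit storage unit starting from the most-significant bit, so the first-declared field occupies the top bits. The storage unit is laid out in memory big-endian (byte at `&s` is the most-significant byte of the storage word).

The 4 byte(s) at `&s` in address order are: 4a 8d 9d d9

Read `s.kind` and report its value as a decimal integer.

37

[0]=0x4a [1]=0x8d [2]=0x9d [3]=0xd9 (big-endian) → word 0x4a8d9dd9
kind [25+:7] = (word>>25) & 0x7f = 37  ←
mode [5+:20] = (word>>5) & 0xfffff = 290030
slot [0+:5] = (word>>0) & 0x1f = 25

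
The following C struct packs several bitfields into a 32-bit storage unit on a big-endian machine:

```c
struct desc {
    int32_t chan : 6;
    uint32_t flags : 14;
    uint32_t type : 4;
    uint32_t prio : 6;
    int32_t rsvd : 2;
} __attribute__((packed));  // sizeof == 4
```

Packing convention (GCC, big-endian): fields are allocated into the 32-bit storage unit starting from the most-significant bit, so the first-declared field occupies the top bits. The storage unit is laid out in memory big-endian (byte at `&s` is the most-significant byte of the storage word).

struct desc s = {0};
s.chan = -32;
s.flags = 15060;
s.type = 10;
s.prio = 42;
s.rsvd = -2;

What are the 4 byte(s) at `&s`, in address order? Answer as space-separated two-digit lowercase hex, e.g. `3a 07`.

chan:6 = -32 → 0x20 << 26 → word 0x80000000
flags:14 = 15060 → 0x3ad4 << 12 → word 0x83ad4000
type:4 = 10 → 0xa << 8 → word 0x83ad4a00
prio:6 = 42 → 0x2a << 2 → word 0x83ad4aa8
rsvd:2 = -2 → 0x2 << 0 → word 0x83ad4aaa
word = 0x83ad4aaa → big-endian bytes:
  [0]=0x83  [1]=0xad  [2]=0x4a  [3]=0xaa

83 ad 4a aa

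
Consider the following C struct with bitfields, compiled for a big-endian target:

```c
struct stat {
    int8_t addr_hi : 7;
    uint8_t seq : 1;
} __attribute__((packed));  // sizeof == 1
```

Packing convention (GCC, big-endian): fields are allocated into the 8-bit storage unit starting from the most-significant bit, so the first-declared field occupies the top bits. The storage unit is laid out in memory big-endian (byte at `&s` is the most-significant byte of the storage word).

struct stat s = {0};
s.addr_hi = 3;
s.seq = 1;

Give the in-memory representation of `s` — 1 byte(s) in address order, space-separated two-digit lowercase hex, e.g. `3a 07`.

addr_hi (7b) val=3 bits=0x3 at bit 1: 0x06
seq (1b) val=1 bits=0x1 at bit 0: 0x07
word = 0x07 → big-endian bytes:
  [0]=0x07

07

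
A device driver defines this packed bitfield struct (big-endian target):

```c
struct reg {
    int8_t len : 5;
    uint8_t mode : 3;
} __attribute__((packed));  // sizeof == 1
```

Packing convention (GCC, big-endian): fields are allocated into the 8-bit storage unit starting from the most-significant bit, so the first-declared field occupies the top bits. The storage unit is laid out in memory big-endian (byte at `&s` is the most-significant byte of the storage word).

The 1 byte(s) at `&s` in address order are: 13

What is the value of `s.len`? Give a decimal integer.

[0]=0x13 (big-endian) → word 0x13
len:5 @ bit 3 → (0x13>>3)&0x1f = 0x2  ←
mode:3 @ bit 0 → (0x13>>0)&0x7 = 0x3
len signed 5b, MSB=0: value = 2

2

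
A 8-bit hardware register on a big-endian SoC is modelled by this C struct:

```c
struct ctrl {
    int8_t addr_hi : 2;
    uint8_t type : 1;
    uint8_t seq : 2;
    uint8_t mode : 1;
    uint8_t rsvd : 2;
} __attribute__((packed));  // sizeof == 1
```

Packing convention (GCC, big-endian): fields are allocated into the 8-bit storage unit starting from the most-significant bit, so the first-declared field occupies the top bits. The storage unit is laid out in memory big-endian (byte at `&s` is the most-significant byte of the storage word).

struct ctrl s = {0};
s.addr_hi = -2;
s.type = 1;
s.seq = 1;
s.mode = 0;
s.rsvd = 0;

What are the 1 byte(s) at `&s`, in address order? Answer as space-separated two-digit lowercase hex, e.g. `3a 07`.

addr_hi:2 = -2 → 0x2 << 6 → word 0x80
type:1 = 1 → 0x1 << 5 → word 0xa0
seq:2 = 1 → 0x1 << 3 → word 0xa8
mode:1 = 0 → 0x0 << 2 → word 0xa8
rsvd:2 = 0 → 0x0 << 0 → word 0xa8
word = 0xa8 → big-endian bytes:
  [0]=0xa8

a8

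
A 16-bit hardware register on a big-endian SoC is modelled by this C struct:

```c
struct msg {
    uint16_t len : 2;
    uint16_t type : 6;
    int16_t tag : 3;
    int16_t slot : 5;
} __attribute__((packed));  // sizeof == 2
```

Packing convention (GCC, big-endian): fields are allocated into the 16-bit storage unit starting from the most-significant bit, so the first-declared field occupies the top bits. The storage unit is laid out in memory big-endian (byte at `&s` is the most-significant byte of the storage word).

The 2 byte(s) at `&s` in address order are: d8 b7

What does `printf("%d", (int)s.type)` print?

[0]=0xd8 [1]=0xb7 (big-endian) → word 0xd8b7
len [14+:2] = (word>>14) & 0x3 = 3
type [8+:6] = (word>>8) & 0x3f = 24  ←
tag [5+:3] = (word>>5) & 0x7 = 5
slot [0+:5] = (word>>0) & 0x1f = 23

24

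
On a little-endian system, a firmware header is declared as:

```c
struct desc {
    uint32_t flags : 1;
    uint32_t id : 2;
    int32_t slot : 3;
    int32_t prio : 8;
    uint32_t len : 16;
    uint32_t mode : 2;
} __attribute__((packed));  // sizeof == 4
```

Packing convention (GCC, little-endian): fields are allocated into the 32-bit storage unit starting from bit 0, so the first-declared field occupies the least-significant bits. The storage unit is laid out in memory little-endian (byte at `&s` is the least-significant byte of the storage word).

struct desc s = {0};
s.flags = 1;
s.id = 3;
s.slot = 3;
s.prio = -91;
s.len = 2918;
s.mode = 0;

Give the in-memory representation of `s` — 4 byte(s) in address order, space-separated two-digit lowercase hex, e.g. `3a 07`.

[0+:1] flags=1 & 0x1 = 0x1; word=0x00000001
[1+:2] id=3 & 0x3 = 0x3; word=0x00000007
[3+:3] slot=3 & 0x7 = 0x3; word=0x0000001f
[6+:8] prio=-91 & 0xff = 0xa5; word=0x0000295f
[14+:16] len=2918 & 0xffff = 0xb66; word=0x02d9a95f
[30+:2] mode=0 & 0x3 = 0x0; word=0x02d9a95f
word = 0x02d9a95f → little-endian bytes:
  [0]=0x5f  [1]=0xa9  [2]=0xd9  [3]=0x02

5f a9 d9 02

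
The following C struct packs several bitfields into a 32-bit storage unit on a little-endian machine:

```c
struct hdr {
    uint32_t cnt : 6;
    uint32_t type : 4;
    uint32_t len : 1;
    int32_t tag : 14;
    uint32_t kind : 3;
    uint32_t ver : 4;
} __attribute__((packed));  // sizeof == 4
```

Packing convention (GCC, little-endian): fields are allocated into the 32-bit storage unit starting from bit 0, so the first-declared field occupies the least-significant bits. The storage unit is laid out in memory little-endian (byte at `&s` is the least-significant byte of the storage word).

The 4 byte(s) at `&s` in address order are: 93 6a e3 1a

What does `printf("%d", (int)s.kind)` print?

5

[0]=0x93 [1]=0x6a [2]=0xe3 [3]=0x1a (little-endian) → word 0x1ae36a93
cnt [0+:6] = (word>>0) & 0x3f = 19
type [6+:4] = (word>>6) & 0xf = 10
len [10+:1] = (word>>10) & 0x1 = 0
tag [11+:14] = (word>>11) & 0x3fff = 7277
kind [25+:3] = (word>>25) & 0x7 = 5  ←
ver [28+:4] = (word>>28) & 0xf = 1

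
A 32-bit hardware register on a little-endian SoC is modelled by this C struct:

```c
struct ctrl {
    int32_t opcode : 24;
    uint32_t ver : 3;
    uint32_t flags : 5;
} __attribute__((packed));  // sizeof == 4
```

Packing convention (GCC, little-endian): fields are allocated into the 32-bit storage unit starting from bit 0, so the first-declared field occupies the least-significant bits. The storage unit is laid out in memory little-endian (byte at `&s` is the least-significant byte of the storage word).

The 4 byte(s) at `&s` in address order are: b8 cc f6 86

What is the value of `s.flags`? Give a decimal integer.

16

[0]=0xb8 [1]=0xcc [2]=0xf6 [3]=0x86 (little-endian) → word 0x86f6ccb8
opcode [0+:24] = (word>>0) & 0xffffff = 16174264
ver [24+:3] = (word>>24) & 0x7 = 6
flags [27+:5] = (word>>27) & 0x1f = 16  ←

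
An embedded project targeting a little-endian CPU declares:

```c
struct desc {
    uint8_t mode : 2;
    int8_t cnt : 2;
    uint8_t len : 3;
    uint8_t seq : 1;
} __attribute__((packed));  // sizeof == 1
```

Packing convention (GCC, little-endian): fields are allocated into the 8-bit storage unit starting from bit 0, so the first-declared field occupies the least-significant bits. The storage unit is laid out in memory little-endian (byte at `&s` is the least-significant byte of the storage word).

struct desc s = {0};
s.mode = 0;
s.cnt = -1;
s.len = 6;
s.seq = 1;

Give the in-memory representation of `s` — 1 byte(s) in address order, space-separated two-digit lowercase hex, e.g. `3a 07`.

ec

mode:2 = 0 → 0x0 << 0 → word 0x00
cnt:2 = -1 → 0x3 << 2 → word 0x0c
len:3 = 6 → 0x6 << 4 → word 0x6c
seq:1 = 1 → 0x1 << 7 → word 0xec
word = 0xec → little-endian bytes:
  [0]=0xec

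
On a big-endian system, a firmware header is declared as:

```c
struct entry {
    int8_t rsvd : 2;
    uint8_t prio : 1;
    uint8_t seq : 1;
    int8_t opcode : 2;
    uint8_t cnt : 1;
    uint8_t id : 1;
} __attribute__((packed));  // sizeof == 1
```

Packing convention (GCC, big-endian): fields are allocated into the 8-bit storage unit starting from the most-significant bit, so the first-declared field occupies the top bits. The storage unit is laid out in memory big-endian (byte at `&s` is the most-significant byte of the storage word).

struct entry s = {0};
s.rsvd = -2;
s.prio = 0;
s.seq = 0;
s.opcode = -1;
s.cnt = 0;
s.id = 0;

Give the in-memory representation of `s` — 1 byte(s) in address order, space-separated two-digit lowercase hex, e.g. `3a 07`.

rsvd:2 = -2 → 0x2 << 6 → word 0x80
prio:1 = 0 → 0x0 << 5 → word 0x80
seq:1 = 0 → 0x0 << 4 → word 0x80
opcode:2 = -1 → 0x3 << 2 → word 0x8c
cnt:1 = 0 → 0x0 << 1 → word 0x8c
id:1 = 0 → 0x0 << 0 → word 0x8c
word = 0x8c → big-endian bytes:
  [0]=0x8c

8c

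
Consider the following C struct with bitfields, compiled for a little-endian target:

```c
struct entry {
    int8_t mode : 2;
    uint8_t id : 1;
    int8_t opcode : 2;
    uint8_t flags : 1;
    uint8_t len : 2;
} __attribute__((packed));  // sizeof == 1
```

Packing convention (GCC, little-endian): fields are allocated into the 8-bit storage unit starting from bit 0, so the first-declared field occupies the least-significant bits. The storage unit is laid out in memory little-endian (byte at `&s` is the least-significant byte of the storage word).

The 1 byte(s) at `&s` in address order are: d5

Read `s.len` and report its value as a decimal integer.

3

[0]=0xd5 (little-endian) → word 0xd5
mode [0+:2] = (word>>0) & 0x3 = 1
id [2+:1] = (word>>2) & 0x1 = 1
opcode [3+:2] = (word>>3) & 0x3 = 2
flags [5+:1] = (word>>5) & 0x1 = 0
len [6+:2] = (word>>6) & 0x3 = 3  ←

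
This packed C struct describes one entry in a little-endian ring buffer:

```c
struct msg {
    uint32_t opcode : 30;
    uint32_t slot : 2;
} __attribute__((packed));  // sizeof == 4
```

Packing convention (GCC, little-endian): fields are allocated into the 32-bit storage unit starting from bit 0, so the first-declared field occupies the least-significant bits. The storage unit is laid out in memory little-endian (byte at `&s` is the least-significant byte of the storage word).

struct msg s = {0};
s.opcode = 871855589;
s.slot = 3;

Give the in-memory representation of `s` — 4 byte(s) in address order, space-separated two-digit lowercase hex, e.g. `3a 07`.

opcode:30 = 871855589 → 0x33f775e5 << 0 → word 0x33f775e5
slot:2 = 3 → 0x3 << 30 → word 0xf3f775e5
word = 0xf3f775e5 → little-endian bytes:
  [0]=0xe5  [1]=0x75  [2]=0xf7  [3]=0xf3

e5 75 f7 f3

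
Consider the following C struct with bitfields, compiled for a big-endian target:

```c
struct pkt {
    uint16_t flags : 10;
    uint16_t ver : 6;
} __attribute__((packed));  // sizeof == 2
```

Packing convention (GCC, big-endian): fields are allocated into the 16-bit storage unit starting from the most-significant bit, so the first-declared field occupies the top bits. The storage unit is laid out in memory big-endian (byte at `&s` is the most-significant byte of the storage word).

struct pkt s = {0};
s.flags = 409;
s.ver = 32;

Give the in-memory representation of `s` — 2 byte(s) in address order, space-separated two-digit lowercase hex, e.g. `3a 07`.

flags:10 = 409 → 0x199 << 6 → word 0x6640
ver:6 = 32 → 0x20 << 0 → word 0x6660
word = 0x6660 → big-endian bytes:
  [0]=0x66  [1]=0x60

66 60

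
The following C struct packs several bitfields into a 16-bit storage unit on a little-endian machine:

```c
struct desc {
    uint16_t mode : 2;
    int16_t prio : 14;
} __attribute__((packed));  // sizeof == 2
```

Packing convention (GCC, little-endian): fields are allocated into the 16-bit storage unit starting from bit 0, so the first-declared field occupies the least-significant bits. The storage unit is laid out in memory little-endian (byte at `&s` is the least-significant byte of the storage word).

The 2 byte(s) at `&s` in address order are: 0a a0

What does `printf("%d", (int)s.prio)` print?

[0]=0x0a [1]=0xa0 (little-endian) → word 0xa00a
mode [0+:2] = (word>>0) & 0x3 = 2
prio [2+:14] = (word>>2) & 0x3fff = 10242  ←
prio signed 14b, MSB=1: 10242 - 16384 = -6142

-6142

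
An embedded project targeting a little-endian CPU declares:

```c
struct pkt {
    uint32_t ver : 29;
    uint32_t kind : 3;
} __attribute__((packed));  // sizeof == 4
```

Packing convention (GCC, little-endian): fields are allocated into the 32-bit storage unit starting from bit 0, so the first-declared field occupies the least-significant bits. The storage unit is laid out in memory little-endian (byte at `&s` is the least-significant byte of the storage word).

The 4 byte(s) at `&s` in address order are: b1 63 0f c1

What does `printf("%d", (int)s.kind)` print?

6

[0]=0xb1 [1]=0x63 [2]=0x0f [3]=0xc1 (little-endian) → word 0xc10f63b1
ver [0+:29] = (word>>0) & 0x1fffffff = 17785777
kind [29+:3] = (word>>29) & 0x7 = 6  ←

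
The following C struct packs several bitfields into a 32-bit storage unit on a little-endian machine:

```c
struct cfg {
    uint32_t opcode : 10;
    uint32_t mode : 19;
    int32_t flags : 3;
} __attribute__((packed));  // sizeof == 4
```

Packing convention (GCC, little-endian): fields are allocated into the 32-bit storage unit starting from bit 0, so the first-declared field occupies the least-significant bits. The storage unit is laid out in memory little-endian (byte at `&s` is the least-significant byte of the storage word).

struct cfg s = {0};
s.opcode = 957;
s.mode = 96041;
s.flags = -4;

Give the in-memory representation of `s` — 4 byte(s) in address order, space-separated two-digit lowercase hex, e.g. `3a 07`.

bd a7 dc 85

[0+:10] opcode=957 & 0x3ff = 0x3bd; word=0x000003bd
[10+:19] mode=96041 & 0x7ffff = 0x17729; word=0x05dca7bd
[29+:3] flags=-4 & 0x7 = 0x4; word=0x85dca7bd
word = 0x85dca7bd → little-endian bytes:
  [0]=0xbd  [1]=0xa7  [2]=0xdc  [3]=0x85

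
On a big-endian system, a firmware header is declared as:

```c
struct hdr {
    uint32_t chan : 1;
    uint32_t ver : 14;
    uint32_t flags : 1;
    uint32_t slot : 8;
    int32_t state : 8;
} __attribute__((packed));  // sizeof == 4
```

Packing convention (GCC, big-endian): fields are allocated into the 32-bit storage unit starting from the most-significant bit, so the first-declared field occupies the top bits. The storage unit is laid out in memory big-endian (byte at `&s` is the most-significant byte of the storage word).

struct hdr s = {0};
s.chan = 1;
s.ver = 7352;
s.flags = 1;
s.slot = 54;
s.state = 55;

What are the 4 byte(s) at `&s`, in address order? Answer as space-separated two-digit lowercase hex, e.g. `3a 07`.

[31+:1] chan=1 & 0x1 = 0x1; word=0x80000000
[17+:14] ver=7352 & 0x3fff = 0x1cb8; word=0xb9700000
[16+:1] flags=1 & 0x1 = 0x1; word=0xb9710000
[8+:8] slot=54 & 0xff = 0x36; word=0xb9713600
[0+:8] state=55 & 0xff = 0x37; word=0xb9713637
word = 0xb9713637 → big-endian bytes:
  [0]=0xb9  [1]=0x71  [2]=0x36  [3]=0x37

b9 71 36 37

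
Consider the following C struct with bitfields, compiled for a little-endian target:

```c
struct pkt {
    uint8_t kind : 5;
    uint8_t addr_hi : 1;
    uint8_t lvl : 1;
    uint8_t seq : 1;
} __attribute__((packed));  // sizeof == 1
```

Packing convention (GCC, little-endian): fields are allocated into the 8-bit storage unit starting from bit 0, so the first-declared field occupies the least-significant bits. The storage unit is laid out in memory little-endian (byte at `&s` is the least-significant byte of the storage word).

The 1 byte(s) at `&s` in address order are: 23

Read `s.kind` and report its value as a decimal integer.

[0]=0x23 (little-endian) → word 0x23
kind [0+:5] = (word>>0) & 0x1f = 3  ←
addr_hi [5+:1] = (word>>5) & 0x1 = 1
lvl [6+:1] = (word>>6) & 0x1 = 0
seq [7+:1] = (word>>7) & 0x1 = 0

3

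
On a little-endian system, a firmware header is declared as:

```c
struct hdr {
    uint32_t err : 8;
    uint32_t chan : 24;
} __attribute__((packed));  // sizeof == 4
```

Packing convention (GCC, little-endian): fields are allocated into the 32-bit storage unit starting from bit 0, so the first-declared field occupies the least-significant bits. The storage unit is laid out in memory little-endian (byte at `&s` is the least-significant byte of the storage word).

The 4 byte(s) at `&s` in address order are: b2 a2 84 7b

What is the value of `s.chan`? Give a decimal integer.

[0]=0xb2 [1]=0xa2 [2]=0x84 [3]=0x7b (little-endian) → word 0x7b84a2b2
err [0+:8] = (word>>0) & 0xff = 178
chan [8+:24] = (word>>8) & 0xffffff = 8094882  ←

8094882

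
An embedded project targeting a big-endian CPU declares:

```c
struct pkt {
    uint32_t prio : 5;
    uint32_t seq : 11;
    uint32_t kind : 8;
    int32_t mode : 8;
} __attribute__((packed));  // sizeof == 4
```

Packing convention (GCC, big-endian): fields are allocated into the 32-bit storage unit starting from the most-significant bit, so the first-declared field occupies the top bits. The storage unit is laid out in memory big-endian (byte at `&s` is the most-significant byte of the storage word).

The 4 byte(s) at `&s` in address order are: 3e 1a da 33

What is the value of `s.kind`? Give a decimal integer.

[0]=0x3e [1]=0x1a [2]=0xda [3]=0x33 (big-endian) → word 0x3e1ada33
prio [27+:5] = (word>>27) & 0x1f = 7
seq [16+:11] = (word>>16) & 0x7ff = 1562
kind [8+:8] = (word>>8) & 0xff = 218  ←
mode [0+:8] = (word>>0) & 0xff = 51

218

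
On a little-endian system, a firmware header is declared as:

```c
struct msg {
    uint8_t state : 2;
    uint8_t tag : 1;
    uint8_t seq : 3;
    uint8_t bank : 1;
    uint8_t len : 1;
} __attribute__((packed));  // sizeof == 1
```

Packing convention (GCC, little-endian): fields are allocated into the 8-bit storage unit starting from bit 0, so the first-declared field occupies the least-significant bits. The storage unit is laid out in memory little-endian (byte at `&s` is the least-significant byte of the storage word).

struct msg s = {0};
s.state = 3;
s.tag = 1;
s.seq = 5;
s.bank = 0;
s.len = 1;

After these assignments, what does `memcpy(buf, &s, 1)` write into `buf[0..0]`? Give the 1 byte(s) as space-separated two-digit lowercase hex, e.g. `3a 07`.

state (2b) val=3 bits=0x3 at bit 0: 0x03
tag (1b) val=1 bits=0x1 at bit 2: 0x07
seq (3b) val=5 bits=0x5 at bit 3: 0x2f
bank (1b) val=0 bits=0x0 at bit 6: 0x2f
len (1b) val=1 bits=0x1 at bit 7: 0xaf
word = 0xaf → little-endian bytes:
  [0]=0xaf

af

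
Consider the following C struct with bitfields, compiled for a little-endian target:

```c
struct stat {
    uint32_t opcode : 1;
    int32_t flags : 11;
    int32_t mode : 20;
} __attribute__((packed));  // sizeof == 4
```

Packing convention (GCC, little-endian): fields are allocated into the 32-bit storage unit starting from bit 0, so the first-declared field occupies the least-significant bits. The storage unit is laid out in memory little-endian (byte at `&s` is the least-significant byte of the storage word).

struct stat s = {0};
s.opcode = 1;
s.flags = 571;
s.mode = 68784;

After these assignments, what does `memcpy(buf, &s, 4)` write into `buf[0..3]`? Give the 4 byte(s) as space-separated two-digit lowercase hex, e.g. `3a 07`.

77 04 cb 10

opcode (1b) val=1 bits=0x1 at bit 0: 0x00000001
flags (11b) val=571 bits=0x23b at bit 1: 0x00000477
mode (20b) val=68784 bits=0x10cb0 at bit 12: 0x10cb0477
word = 0x10cb0477 → little-endian bytes:
  [0]=0x77  [1]=0x04  [2]=0xcb  [3]=0x10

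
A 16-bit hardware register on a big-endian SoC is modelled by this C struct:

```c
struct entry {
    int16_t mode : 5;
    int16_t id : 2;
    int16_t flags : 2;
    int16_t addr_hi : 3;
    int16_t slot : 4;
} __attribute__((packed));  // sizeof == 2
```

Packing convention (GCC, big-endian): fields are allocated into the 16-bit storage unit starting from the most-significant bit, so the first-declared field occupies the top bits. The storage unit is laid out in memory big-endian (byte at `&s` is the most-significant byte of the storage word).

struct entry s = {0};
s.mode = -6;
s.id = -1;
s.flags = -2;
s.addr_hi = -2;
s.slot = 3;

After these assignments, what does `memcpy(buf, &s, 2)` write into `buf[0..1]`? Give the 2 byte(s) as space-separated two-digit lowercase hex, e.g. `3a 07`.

d7 63

[11+:5] mode=-6 & 0x1f = 0x1a; word=0xd000
[9+:2] id=-1 & 0x3 = 0x3; word=0xd600
[7+:2] flags=-2 & 0x3 = 0x2; word=0xd700
[4+:3] addr_hi=-2 & 0x7 = 0x6; word=0xd760
[0+:4] slot=3 & 0xf = 0x3; word=0xd763
word = 0xd763 → big-endian bytes:
  [0]=0xd7  [1]=0x63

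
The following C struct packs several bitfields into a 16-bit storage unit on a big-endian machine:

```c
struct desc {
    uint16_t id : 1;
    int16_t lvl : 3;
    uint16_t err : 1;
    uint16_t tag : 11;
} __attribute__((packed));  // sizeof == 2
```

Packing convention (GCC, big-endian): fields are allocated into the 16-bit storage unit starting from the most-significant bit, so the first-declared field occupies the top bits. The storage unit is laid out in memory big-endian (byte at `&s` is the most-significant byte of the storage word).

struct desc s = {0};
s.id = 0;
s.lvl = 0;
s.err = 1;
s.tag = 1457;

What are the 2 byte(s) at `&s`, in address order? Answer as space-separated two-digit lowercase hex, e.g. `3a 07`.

0d b1

id (1b) val=0 bits=0x0 at bit 15: 0x0000
lvl (3b) val=0 bits=0x0 at bit 12: 0x0000
err (1b) val=1 bits=0x1 at bit 11: 0x0800
tag (11b) val=1457 bits=0x5b1 at bit 0: 0x0db1
word = 0x0db1 → big-endian bytes:
  [0]=0x0d  [1]=0xb1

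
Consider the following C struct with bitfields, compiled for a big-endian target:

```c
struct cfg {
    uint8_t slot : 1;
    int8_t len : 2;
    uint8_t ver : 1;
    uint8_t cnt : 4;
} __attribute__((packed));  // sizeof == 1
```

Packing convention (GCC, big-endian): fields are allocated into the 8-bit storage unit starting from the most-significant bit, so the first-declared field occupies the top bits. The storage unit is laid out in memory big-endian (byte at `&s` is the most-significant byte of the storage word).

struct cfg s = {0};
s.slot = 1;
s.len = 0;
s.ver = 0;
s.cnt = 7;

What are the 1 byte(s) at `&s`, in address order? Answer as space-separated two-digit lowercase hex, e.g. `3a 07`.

87

slot:1 = 1 → 0x1 << 7 → word 0x80
len:2 = 0 → 0x0 << 5 → word 0x80
ver:1 = 0 → 0x0 << 4 → word 0x80
cnt:4 = 7 → 0x7 << 0 → word 0x87
word = 0x87 → big-endian bytes:
  [0]=0x87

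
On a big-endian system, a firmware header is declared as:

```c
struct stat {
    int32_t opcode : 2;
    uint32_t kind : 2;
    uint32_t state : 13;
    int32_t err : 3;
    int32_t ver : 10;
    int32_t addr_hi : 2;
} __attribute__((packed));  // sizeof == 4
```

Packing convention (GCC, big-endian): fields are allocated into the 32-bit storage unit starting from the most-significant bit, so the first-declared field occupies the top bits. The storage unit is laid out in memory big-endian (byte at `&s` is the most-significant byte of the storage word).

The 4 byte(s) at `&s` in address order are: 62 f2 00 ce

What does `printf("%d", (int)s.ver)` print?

51

[0]=0x62 [1]=0xf2 [2]=0x00 [3]=0xce (big-endian) → word 0x62f200ce
opcode:2 @ bit 30 → (0x62f200ce>>30)&0x3 = 0x1
kind:2 @ bit 28 → (0x62f200ce>>28)&0x3 = 0x2
state:13 @ bit 15 → (0x62f200ce>>15)&0x1fff = 0x5e4
err:3 @ bit 12 → (0x62f200ce>>12)&0x7 = 0x0
ver:10 @ bit 2 → (0x62f200ce>>2)&0x3ff = 0x33  ←
addr_hi:2 @ bit 0 → (0x62f200ce>>0)&0x3 = 0x2
ver signed 10b, MSB=0: value = 51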